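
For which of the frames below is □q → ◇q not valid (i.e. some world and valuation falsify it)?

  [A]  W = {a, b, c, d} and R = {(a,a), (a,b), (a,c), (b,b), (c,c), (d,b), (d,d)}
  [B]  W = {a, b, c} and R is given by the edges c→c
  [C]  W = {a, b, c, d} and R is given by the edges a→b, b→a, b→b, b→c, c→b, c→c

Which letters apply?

The schema □q → ◇q is axiom D; it is valid on a frame iff R is serial.
(A) R is serial (every world has an R-successor), so the schema is valid here.
(B) R is not serial (a has no R-successor), so the schema fails here.
(C) R is not serial (d has no R-successor), so the schema fails here.

B, C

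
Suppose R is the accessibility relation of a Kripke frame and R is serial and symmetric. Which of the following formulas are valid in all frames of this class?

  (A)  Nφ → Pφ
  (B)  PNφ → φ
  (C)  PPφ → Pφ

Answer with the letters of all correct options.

A, B

(A) Nφ → Pφ (axiom D) characterises the serial frames. Every such R is serial — valid.
(B) PNφ → φ is the dual of axiom B, which corresponds to symmetry. Every such R is symmetric — valid.
(C) PPφ → Pφ is the dual of axiom 4; it is valid on a frame exactly when R is transitive. Such an R need not be transitive, so not valid.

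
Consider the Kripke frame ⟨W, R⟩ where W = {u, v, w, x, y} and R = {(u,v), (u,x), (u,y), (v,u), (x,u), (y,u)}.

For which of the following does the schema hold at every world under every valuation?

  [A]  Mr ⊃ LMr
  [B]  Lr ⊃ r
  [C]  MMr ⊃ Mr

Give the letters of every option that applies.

R is not reflexive: not u R u.
R is not transitive: u R v and v R u but not u R u.
R is not euclidean: u R v and u R x but not v R x.
(A) axiom 5: valid iff R is euclidean. R is not euclidean — not valid.
(B) Lr ⊃ r is axiom T, which corresponds to reflexivity. R is not reflexive — not valid.
(C) MMr ⊃ Mr is the dual of axiom 4, which corresponds to transitivity. R is not transitive — not valid.

none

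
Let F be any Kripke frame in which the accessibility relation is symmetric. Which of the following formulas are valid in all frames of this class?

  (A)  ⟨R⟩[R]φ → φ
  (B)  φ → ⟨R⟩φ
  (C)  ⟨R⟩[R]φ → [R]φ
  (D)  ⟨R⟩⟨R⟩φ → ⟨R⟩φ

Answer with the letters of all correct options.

A

(A) the dual of axiom B: valid iff R is symmetric. Every such R is symmetric — valid.
(B) φ → ⟨R⟩φ is the dual of axiom T; it is valid on a frame exactly when R is reflexive. Such an R need not be reflexive, so not valid.
(C) the dual of axiom 5: valid iff R is euclidean. Such an R need not be euclidean — not valid.
(D) ⟨R⟩⟨R⟩φ → ⟨R⟩φ (the dual of axiom 4) characterises the transitive frames. Such an R need not be transitive — not valid.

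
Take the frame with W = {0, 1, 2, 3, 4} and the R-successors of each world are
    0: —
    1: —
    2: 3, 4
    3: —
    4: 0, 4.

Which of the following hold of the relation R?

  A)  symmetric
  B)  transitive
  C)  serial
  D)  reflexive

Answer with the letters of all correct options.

(A) not symmetric: 2 R 3 but not 3 R 2.
(B) not transitive: 2 R 4 and 4 R 0 but not 2 R 0.
(C) not serial: 0 has no R-successor.
(D) not reflexive: not 0 R 0.

none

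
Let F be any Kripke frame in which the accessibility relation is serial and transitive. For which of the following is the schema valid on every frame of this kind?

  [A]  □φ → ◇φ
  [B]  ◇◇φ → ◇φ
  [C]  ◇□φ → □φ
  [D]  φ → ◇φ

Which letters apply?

A, B

(A) □φ → ◇φ is axiom D, which corresponds to seriality. Every such R is serial — valid.
(B) ◇◇φ → ◇φ is the dual of axiom 4; it is valid on a frame exactly when R is transitive. Every such R is transitive, so valid.
(C) the dual of axiom 5: valid iff R is euclidean. Such an R need not be euclidean — not valid.
(D) φ → ◇φ (the dual of axiom T) characterises the reflexive frames. Such an R need not be reflexive — not valid.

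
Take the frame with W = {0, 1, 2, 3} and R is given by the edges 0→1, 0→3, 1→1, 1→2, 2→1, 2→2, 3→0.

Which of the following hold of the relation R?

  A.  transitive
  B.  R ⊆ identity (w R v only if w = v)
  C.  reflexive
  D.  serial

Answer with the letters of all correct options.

(A) not transitive: 0 R 1 and 1 R 2 but not 0 R 2.
(B) not ⊆ identity: 0 R 1 with 0 ≠ 1.
(C) not reflexive: not 0 R 0.
(D) serial: every world has an R-successor.

D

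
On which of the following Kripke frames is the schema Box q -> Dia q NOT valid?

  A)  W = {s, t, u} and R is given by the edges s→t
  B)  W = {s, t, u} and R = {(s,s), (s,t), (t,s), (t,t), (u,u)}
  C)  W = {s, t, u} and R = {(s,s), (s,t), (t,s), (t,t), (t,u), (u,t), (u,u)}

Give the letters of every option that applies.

The schema Box q -> Dia q is axiom D; it is valid on a frame iff R is serial.
(A) R is not serial (t has no R-successor), so the schema fails here.
(B) R is serial (every world has an R-successor), so the schema is valid here.
(C) R is serial (every world has an R-successor), so the schema is valid here.

A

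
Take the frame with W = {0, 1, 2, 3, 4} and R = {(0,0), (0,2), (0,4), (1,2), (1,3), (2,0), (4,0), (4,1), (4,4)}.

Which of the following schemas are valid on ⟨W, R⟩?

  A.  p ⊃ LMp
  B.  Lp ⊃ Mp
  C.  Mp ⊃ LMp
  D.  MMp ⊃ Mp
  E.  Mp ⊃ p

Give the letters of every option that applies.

none

R is not symmetric: 1 R 2 but not 2 R 1.
R is not transitive: 0 R 4 and 4 R 1 but not 0 R 1.
R is not euclidean: 0 R 2 and 0 R 4 but not 2 R 4.
R is not serial: 3 has no R-successor.
R is not a subset of the identity: 0 R 2 with 0 ≠ 2.
(A) p ⊃ LMp (axiom B) characterises the symmetric frames. R is not symmetric — not valid.
(B) Lp ⊃ Mp is axiom D; it is valid on a frame exactly when R is serial. R is not serial, so not valid.
(C) Mp ⊃ LMp (axiom 5) characterises the euclidean frames. R is not euclidean — not valid.
(D) MMp ⊃ Mp (the dual of axiom 4) characterises the transitive frames. R is not transitive — not valid.
(E) Mp ⊃ p is valid only on frames where every R-edge is a self-loop. Here R ⊄ identity — not valid.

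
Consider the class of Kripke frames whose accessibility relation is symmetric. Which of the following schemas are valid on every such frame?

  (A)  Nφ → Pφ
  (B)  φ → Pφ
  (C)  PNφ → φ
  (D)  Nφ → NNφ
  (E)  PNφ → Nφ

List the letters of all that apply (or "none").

C

(A) axiom D: valid iff R is serial. Such an R need not be serial — not valid.
(B) φ → Pφ is the dual of axiom T, which corresponds to reflexivity. Such an R need not be reflexive — not valid.
(C) PNφ → φ is the dual of axiom B; it is valid on a frame exactly when R is symmetric. Every such R is symmetric, so valid.
(D) Nφ → NNφ is axiom 4; it is valid on a frame exactly when R is transitive. Such an R need not be transitive, so not valid.
(E) PNφ → Nφ is the dual of axiom 5, which corresponds to the euclidean property. Such an R need not be euclidean — not valid.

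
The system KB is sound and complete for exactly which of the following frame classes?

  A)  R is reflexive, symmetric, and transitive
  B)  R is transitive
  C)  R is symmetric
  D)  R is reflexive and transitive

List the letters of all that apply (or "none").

(A) this class determines S5, not KB.
(B) this class determines K4, not KB.
(C) KB is sound and complete for exactly this class.
(D) this class determines S4, not KB.

C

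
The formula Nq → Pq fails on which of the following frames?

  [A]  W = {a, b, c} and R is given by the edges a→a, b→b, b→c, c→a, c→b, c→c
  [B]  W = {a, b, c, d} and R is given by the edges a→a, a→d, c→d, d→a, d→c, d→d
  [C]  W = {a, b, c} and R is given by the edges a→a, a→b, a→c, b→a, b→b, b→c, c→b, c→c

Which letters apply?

B

The schema Nq → Pq is axiom D; it is valid on a frame iff R is serial.
(A) R is serial (every world has an R-successor), so the schema is valid here.
(B) R is not serial (b has no R-successor), so the schema fails here.
(C) R is serial (every world has an R-successor), so the schema is valid here.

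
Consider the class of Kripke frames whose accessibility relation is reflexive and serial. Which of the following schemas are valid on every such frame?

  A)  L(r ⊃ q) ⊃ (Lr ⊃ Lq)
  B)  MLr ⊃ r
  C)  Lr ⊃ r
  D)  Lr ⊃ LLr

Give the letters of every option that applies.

(A) this is just K, valid on every normal frame.
(B) MLr ⊃ r is the dual of axiom B, which corresponds to symmetry. Such an R need not be symmetric — not valid.
(C) Lr ⊃ r (axiom T) characterises the reflexive frames. Every such R is reflexive — valid.
(D) Lr ⊃ LLr is axiom 4; it is valid on a frame exactly when R is transitive. Such an R need not be transitive, so not valid.

A, C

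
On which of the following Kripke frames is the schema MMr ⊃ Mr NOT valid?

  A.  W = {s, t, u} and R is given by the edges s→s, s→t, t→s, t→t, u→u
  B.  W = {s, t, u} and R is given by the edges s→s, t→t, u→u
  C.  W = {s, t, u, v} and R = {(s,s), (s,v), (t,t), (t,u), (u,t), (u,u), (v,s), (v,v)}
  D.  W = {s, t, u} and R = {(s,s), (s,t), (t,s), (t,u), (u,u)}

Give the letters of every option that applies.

The schema MMr ⊃ Mr is the dual of axiom 4; it is valid on a frame iff R is transitive.
(A) R is transitive (R is closed under composition), so the schema is valid here.
(B) R is transitive (R is closed under composition), so the schema is valid here.
(C) R is transitive (R is closed under composition), so the schema is valid here.
(D) R is not transitive (s R t and t R u but not s R u), so the schema fails here.

D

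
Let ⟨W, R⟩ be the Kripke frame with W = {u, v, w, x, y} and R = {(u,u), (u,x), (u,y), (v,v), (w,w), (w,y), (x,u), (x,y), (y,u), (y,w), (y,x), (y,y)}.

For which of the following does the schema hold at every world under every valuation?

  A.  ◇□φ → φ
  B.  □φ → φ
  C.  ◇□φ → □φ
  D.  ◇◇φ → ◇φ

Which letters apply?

R is not reflexive: not x R x.
R is symmetric: every R-edge is matched by its reverse.
R is not transitive: u R y and y R w but not u R w.
R is not euclidean: y R u and y R w but not u R w.
(A) the dual of axiom B: valid iff R is symmetric. R is symmetric — valid.
(B) □φ → φ (axiom T) characterises the reflexive frames. R is not reflexive — not valid.
(C) ◇□φ → □φ is the dual of axiom 5, which corresponds to the euclidean property. R is not euclidean — not valid.
(D) ◇◇φ → ◇φ (the dual of axiom 4) characterises the transitive frames. R is not transitive — not valid.

A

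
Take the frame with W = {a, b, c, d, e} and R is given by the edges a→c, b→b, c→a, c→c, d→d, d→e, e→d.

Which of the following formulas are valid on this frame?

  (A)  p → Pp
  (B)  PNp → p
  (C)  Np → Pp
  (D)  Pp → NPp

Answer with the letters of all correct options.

B, C

R is not reflexive: not a R a.
R is symmetric: every R-edge is matched by its reverse.
R is not euclidean: c R a and c R a but not a R a.
R is serial: every world has an R-successor.
(A) p → Pp is the dual of axiom T, which corresponds to reflexivity. R is not reflexive — not valid.
(B) PNp → p (the dual of axiom B) characterises the symmetric frames. R is symmetric — valid.
(C) Np → Pp is axiom D, which corresponds to seriality. R is serial — valid.
(D) Pp → NPp is axiom 5, which corresponds to the euclidean property. R is not euclidean — not valid.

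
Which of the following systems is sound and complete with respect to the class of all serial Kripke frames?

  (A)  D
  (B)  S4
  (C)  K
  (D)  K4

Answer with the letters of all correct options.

A

(A) D is determined by exactly this class.
(B) S4 is determined by the class of reflexive and transitive frames.
(C) K is determined by the class of arbitrary frames.
(D) K4 is determined by the class of transitive frames.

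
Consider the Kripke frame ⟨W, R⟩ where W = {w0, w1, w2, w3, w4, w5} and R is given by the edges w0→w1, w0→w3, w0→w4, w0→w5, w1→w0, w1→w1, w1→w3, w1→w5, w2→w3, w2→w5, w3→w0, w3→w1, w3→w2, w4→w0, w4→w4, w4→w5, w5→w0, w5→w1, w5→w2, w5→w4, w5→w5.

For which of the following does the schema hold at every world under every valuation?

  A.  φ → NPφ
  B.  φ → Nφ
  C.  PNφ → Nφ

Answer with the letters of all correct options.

A

R is symmetric: every R-edge is matched by its reverse.
R is not euclidean: w0 R w1 and w0 R w4 but not w1 R w4.
R is not a subset of the identity: w0 R w1 with w0 ≠ w1.
(A) φ → NPφ is axiom B, which corresponds to symmetry. R is symmetric — valid.
(B) φ → Nφ is equivalent to ◇p→p; it holds exactly when R ⊆ identity. Here R ⊄ identity — not valid.
(C) PNφ → Nφ is the dual of axiom 5, which corresponds to the euclidean property. R is not euclidean — not valid.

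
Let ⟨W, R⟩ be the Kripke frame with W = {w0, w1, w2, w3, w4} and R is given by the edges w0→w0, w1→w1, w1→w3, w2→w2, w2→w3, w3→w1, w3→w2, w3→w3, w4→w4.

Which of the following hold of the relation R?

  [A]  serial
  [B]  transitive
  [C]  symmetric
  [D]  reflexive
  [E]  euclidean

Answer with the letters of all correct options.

A, C, D

(A) serial: every world has an R-successor.
(B) not transitive: w1 R w3 and w3 R w2 but not w1 R w2.
(C) symmetric: every R-edge is matched by its reverse.
(D) reflexive: each world relates to itself.
(E) not euclidean: w3 R w1 and w3 R w2 but not w1 R w2.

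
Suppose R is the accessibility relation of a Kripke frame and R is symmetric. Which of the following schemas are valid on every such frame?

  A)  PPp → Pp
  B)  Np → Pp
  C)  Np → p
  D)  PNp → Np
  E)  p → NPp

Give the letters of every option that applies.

E

(A) the dual of axiom 4: valid iff R is transitive. Such an R need not be transitive — not valid.
(B) Np → Pp is axiom D, which corresponds to seriality. Such an R need not be serial — not valid.
(C) axiom T: valid iff R is reflexive. Such an R need not be reflexive — not valid.
(D) PNp → Np is the dual of axiom 5; it is valid on a frame exactly when R is euclidean. Such an R need not be euclidean, so not valid.
(E) p → NPp (axiom B) characterises the symmetric frames. Every such R is symmetric — valid.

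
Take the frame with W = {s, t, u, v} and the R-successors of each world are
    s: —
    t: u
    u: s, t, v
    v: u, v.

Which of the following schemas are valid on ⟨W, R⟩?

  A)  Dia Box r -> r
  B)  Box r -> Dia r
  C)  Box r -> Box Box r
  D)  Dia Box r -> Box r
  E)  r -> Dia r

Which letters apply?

R is not reflexive: not s R s.
R is not symmetric: u R s but not s R u.
R is not transitive: t R u and u R s but not t R s.
R is not euclidean: u R s and u R t but not s R t.
R is not serial: s has no R-successor.
(A) the dual of axiom B: valid iff R is symmetric. R is not symmetric — not valid.
(B) axiom D: valid iff R is serial. R is not serial — not valid.
(C) Box r -> Box Box r (axiom 4) characterises the transitive frames. R is not transitive — not valid.
(D) the dual of axiom 5: valid iff R is euclidean. R is not euclidean — not valid.
(E) r -> Dia r is the dual of axiom T; it is valid on a frame exactly when R is reflexive. R is not reflexive, so not valid.

none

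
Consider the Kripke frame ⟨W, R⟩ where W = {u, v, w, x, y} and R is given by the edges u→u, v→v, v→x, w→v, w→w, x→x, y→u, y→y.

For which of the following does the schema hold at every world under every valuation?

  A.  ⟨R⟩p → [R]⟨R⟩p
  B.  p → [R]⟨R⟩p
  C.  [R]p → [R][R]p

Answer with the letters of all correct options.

R is not symmetric: v R x but not x R v.
R is not transitive: w R v and v R x but not w R x.
R is not euclidean: v R x and v R v but not x R v.
(A) ⟨R⟩p → [R]⟨R⟩p is axiom 5, which corresponds to the euclidean property. R is not euclidean — not valid.
(B) p → [R]⟨R⟩p is axiom B, which corresponds to symmetry. R is not symmetric — not valid.
(C) [R]p → [R][R]p is axiom 4; it is valid on a frame exactly when R is transitive. R is not transitive, so not valid.

none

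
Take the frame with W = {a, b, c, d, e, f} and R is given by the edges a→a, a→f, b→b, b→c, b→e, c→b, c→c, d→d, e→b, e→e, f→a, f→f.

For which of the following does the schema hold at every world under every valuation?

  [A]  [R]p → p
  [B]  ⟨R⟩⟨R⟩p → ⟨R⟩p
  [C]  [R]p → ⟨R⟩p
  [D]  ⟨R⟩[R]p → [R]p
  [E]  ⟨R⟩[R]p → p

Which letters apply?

R is reflexive: each world relates to itself.
R is symmetric: every R-edge is matched by its reverse.
R is not transitive: c R b and b R e but not c R e.
R is not euclidean: b R c and b R e but not c R e.
R is serial: every world has an R-successor.
(A) [R]p → p (axiom T) characterises the reflexive frames. R is reflexive — valid.
(B) ⟨R⟩⟨R⟩p → ⟨R⟩p is the dual of axiom 4, which corresponds to transitivity. R is not transitive — not valid.
(C) axiom D: valid iff R is serial. R is serial — valid.
(D) the dual of axiom 5: valid iff R is euclidean. R is not euclidean — not valid.
(E) the dual of axiom B: valid iff R is symmetric. R is symmetric — valid.

A, C, E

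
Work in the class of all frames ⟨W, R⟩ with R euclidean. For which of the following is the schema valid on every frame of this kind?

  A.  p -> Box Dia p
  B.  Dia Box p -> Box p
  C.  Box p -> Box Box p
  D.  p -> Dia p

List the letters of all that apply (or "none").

(A) p -> Box Dia p is axiom B, which corresponds to symmetry. Such an R need not be symmetric — not valid.
(B) the dual of axiom 5: valid iff R is euclidean. Every such R is euclidean — valid.
(C) Box p -> Box Box p (axiom 4) characterises the transitive frames. Such an R need not be transitive — not valid.
(D) p -> Dia p is the dual of axiom T, which corresponds to reflexivity. Such an R need not be reflexive — not valid.

B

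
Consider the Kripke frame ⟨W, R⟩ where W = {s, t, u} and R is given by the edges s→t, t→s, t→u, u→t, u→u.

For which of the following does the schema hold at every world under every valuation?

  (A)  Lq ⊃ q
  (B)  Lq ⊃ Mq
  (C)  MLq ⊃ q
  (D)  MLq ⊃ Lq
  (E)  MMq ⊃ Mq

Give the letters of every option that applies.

B, C

R is not reflexive: not s R s.
R is symmetric: every R-edge is matched by its reverse.
R is not transitive: s R t and t R s but not s R s.
R is not euclidean: t R s and t R u but not s R u.
R is serial: every world has an R-successor.
(A) axiom T: valid iff R is reflexive. R is not reflexive — not valid.
(B) Lq ⊃ Mq (axiom D) characterises the serial frames. R is serial — valid.
(C) MLq ⊃ q (the dual of axiom B) characterises the symmetric frames. R is symmetric — valid.
(D) MLq ⊃ Lq is the dual of axiom 5; it is valid on a frame exactly when R is euclidean. R is not euclidean, so not valid.
(E) MMq ⊃ Mq is the dual of axiom 4; it is valid on a frame exactly when R is transitive. R is not transitive, so not valid.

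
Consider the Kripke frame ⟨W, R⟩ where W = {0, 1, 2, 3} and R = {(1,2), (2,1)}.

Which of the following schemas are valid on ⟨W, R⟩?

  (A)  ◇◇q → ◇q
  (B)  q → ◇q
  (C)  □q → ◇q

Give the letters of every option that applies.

none

R is not reflexive: not 0 R 0.
R is not transitive: 1 R 2 and 2 R 1 but not 1 R 1.
R is not serial: 0 has no R-successor.
(A) the dual of axiom 4: valid iff R is transitive. R is not transitive — not valid.
(B) the dual of axiom T: valid iff R is reflexive. R is not reflexive — not valid.
(C) □q → ◇q is axiom D; it is valid on a frame exactly when R is serial. R is not serial, so not valid.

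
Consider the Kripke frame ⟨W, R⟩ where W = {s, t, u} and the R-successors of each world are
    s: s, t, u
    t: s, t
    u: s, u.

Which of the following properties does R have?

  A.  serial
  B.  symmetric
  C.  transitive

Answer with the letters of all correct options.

A, B

(A) serial: every world has an R-successor.
(B) symmetric: every R-edge is matched by its reverse.
(C) not transitive: t R s and s R u but not t R u.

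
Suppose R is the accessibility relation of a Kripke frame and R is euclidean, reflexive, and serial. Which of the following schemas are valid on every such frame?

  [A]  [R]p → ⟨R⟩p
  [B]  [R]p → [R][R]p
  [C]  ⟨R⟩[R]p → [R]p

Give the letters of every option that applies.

A relation that is euclidean, reflexive, and serial is also symmetric and transitive.
(A) axiom D: valid iff R is serial. Every such R is serial — valid.
(B) axiom 4: valid iff R is transitive. Every such R is transitive — valid.
(C) ⟨R⟩[R]p → [R]p is the dual of axiom 5; it is valid on a frame exactly when R is euclidean. Every such R is euclidean, so valid.

A, B, C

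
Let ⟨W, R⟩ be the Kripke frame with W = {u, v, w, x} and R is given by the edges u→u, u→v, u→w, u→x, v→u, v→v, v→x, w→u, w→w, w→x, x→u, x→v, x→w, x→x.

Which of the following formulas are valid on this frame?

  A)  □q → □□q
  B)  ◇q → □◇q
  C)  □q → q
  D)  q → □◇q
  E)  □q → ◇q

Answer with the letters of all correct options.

R is reflexive: each world relates to itself.
R is symmetric: every R-edge is matched by its reverse.
R is not transitive: v R u and u R w but not v R w.
R is not euclidean: u R v and u R w but not v R w.
R is serial: every world has an R-successor.
(A) □q → □□q is axiom 4, which corresponds to transitivity. R is not transitive — not valid.
(B) ◇q → □◇q is axiom 5, which corresponds to the euclidean property. R is not euclidean — not valid.
(C) axiom T: valid iff R is reflexive. R is reflexive — valid.
(D) q → □◇q is axiom B, which corresponds to symmetry. R is symmetric — valid.
(E) □q → ◇q is axiom D; it is valid on a frame exactly when R is serial. R is serial, so valid.

C, D, E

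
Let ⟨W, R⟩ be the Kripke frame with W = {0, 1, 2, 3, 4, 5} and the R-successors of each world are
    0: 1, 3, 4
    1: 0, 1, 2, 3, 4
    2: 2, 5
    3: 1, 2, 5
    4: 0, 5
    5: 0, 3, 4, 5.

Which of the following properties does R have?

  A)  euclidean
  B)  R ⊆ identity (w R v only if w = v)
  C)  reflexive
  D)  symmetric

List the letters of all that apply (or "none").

none

(A) not euclidean: 0 R 3 and 0 R 4 but not 3 R 4.
(B) not ⊆ identity: 0 R 1 with 0 ≠ 1.
(C) not reflexive: not 0 R 0.
(D) not symmetric: 0 R 3 but not 3 R 0.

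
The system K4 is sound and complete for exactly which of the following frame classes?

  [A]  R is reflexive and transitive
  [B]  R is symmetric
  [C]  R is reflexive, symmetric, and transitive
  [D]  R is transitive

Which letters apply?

(A) this class determines S4, not K4.
(B) this class determines KB, not K4.
(C) this class determines S5, not K4.
(D) K4 is sound and complete for exactly this class.

D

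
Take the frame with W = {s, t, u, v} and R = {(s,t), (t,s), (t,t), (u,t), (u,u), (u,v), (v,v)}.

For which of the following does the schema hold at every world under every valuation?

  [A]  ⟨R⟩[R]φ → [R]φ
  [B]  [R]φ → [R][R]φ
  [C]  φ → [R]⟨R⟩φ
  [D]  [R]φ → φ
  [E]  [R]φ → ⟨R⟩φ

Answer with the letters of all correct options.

R is not reflexive: not s R s.
R is not symmetric: u R t but not t R u.
R is not transitive: s R t and t R s but not s R s.
R is not euclidean: u R t and u R u but not t R u.
R is serial: every world has an R-successor.
(A) ⟨R⟩[R]φ → [R]φ (the dual of axiom 5) characterises the euclidean frames. R is not euclidean — not valid.
(B) [R]φ → [R][R]φ is axiom 4; it is valid on a frame exactly when R is transitive. R is not transitive, so not valid.
(C) φ → [R]⟨R⟩φ is axiom B; it is valid on a frame exactly when R is symmetric. R is not symmetric, so not valid.
(D) [R]φ → φ (axiom T) characterises the reflexive frames. R is not reflexive — not valid.
(E) axiom D: valid iff R is serial. R is serial — valid.

E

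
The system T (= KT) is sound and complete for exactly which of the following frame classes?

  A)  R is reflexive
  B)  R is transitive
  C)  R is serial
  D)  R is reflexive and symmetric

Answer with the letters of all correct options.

(A) T (= KT) is sound and complete for exactly this class.
(B) this class determines K4, not T (= KT).
(C) this class determines D, not T (= KT).
(D) this class determines B (= KTB), not T (= KT).

A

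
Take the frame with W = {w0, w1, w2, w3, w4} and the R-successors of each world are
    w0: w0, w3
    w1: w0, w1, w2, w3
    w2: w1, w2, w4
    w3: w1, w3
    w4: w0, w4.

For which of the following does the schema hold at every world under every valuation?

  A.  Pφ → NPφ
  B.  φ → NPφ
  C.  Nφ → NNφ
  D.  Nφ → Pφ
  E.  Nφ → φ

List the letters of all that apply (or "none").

R is reflexive: each world relates to itself.
R is not symmetric: w0 R w3 but not w3 R w0.
R is not transitive: w0 R w3 and w3 R w1 but not w0 R w1.
R is not euclidean: w0 R w3 and w0 R w0 but not w3 R w0.
R is serial: every world has an R-successor.
(A) Pφ → NPφ is axiom 5, which corresponds to the euclidean property. R is not euclidean — not valid.
(B) φ → NPφ is axiom B; it is valid on a frame exactly when R is symmetric. R is not symmetric, so not valid.
(C) Nφ → NNφ is axiom 4; it is valid on a frame exactly when R is transitive. R is not transitive, so not valid.
(D) axiom D: valid iff R is serial. R is serial — valid.
(E) Nφ → φ is axiom T; it is valid on a frame exactly when R is reflexive. R is reflexive, so valid.

D, E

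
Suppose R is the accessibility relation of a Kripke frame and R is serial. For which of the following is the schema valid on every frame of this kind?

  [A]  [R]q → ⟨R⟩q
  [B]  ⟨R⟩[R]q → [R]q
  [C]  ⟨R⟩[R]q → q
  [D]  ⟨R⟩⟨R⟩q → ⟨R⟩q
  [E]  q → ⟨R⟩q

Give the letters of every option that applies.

A

(A) [R]q → ⟨R⟩q is axiom D, which corresponds to seriality. Every such R is serial — valid.
(B) ⟨R⟩[R]q → [R]q is the dual of axiom 5; it is valid on a frame exactly when R is euclidean. Such an R need not be euclidean, so not valid.
(C) the dual of axiom B: valid iff R is symmetric. Such an R need not be symmetric — not valid.
(D) ⟨R⟩⟨R⟩q → ⟨R⟩q is the dual of axiom 4; it is valid on a frame exactly when R is transitive. Such an R need not be transitive, so not valid.
(E) q → ⟨R⟩q is the dual of axiom T; it is valid on a frame exactly when R is reflexive. Such an R need not be reflexive, so not valid.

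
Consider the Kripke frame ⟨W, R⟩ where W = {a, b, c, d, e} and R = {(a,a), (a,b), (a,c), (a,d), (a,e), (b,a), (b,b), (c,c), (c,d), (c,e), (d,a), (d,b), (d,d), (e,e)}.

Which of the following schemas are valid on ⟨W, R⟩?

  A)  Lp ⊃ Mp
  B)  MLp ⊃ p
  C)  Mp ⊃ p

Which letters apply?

R is not symmetric: a R c but not c R a.
R is serial: every world has an R-successor.
R is not a subset of the identity: a R b with a ≠ b.
(A) Lp ⊃ Mp is axiom D, which corresponds to seriality. R is serial — valid.
(B) MLp ⊃ p (the dual of axiom B) characterises the symmetric frames. R is not symmetric — not valid.
(C) Mp ⊃ p is the converse of T; it holds exactly when R ⊆ identity. Here R ⊄ identity — not valid.

A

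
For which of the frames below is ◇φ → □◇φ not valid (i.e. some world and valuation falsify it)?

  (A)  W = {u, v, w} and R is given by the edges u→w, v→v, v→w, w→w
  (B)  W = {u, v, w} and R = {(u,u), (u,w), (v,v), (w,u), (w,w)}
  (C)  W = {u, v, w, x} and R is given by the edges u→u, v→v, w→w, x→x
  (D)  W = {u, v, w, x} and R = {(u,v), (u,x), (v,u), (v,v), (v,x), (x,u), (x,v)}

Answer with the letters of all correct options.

The schema ◇φ → □◇φ is axiom 5; it is valid on a frame iff R is euclidean.
(A) R is not euclidean (v R w and v R v but not w R v), so the schema fails here.
(B) R is euclidean (any two R-successors of the same world are R-related), so the schema is valid here.
(C) R is euclidean (any two R-successors of the same world are R-related), so the schema is valid here.
(D) R is not euclidean (u R x and u R x but not x R x), so the schema fails here.

A, D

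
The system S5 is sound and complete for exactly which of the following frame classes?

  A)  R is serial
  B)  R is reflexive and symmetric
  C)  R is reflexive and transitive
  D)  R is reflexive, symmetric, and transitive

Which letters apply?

(A) this class determines D, not S5.
(B) this class determines B (= KTB), not S5.
(C) this class determines S4, not S5.
(D) S5 is sound and complete for exactly this class.

D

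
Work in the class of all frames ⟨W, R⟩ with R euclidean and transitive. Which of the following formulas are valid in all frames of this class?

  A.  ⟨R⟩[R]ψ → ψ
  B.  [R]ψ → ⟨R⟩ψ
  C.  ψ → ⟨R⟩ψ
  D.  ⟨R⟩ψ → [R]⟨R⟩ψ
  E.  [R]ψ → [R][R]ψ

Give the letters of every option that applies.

D, E

(A) ⟨R⟩[R]ψ → ψ (the dual of axiom B) characterises the symmetric frames. Such an R need not be symmetric — not valid.
(B) axiom D: valid iff R is serial. Such an R need not be serial — not valid.
(C) ψ → ⟨R⟩ψ (the dual of axiom T) characterises the reflexive frames. Such an R need not be reflexive — not valid.
(D) ⟨R⟩ψ → [R]⟨R⟩ψ is axiom 5, which corresponds to the euclidean property. Every such R is euclidean — valid.
(E) [R]ψ → [R][R]ψ is axiom 4, which corresponds to transitivity. Every such R is transitive — valid.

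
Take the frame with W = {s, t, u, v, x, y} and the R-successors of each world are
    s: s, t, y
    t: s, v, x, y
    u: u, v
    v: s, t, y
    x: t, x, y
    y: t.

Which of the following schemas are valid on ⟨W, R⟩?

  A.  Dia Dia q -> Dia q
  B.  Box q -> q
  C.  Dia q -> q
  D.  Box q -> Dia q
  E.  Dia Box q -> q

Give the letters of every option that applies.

R is not reflexive: not t R t.
R is not symmetric: s R y but not y R s.
R is not transitive: s R t and t R v but not s R v.
R is serial: every world has an R-successor.
R is not a subset of the identity: s R t with s ≠ t.
(A) Dia Dia q -> Dia q (the dual of axiom 4) characterises the transitive frames. R is not transitive — not valid.
(B) Box q -> q (axiom T) characterises the reflexive frames. R is not reflexive — not valid.
(C) Dia q -> q is valid only on frames where every R-edge is a self-loop. Here R ⊄ identity — not valid.
(D) Box q -> Dia q (axiom D) characterises the serial frames. R is serial — valid.
(E) Dia Box q -> q is the dual of axiom B; it is valid on a frame exactly when R is symmetric. R is not symmetric, so not valid.

D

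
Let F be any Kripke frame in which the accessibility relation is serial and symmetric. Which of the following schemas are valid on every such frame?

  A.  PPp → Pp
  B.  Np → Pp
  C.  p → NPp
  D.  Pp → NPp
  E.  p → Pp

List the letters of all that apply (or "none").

B, C

(A) the dual of axiom 4: valid iff R is transitive. Such an R need not be transitive — not valid.
(B) Np → Pp (axiom D) characterises the serial frames. Every such R is serial — valid.
(C) p → NPp is axiom B; it is valid on a frame exactly when R is symmetric. Every such R is symmetric, so valid.
(D) Pp → NPp is axiom 5; it is valid on a frame exactly when R is euclidean. Such an R need not be euclidean, so not valid.
(E) p → Pp is the dual of axiom T, which corresponds to reflexivity. Such an R need not be reflexive — not valid.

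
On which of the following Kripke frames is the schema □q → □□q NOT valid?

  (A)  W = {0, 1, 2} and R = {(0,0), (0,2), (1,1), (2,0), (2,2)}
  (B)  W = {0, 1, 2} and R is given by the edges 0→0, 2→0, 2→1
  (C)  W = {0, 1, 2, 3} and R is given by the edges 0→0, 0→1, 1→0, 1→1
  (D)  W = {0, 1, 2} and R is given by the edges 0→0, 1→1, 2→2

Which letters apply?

The schema □q → □□q is axiom 4; it is valid on a frame iff R is transitive.
(A) R is transitive (R is closed under composition), so the schema is valid here.
(B) R is transitive (R is closed under composition), so the schema is valid here.
(C) R is transitive (R is closed under composition), so the schema is valid here.
(D) R is transitive (R is closed under composition), so the schema is valid here.

none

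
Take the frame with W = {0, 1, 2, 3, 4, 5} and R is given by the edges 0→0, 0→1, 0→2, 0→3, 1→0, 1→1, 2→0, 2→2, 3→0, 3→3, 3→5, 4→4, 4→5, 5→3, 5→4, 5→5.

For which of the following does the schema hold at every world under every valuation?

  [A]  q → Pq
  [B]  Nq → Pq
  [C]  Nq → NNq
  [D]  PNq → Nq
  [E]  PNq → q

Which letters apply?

A, B, E

R is reflexive: each world relates to itself.
R is symmetric: every R-edge is matched by its reverse.
R is not transitive: 0 R 3 and 3 R 5 but not 0 R 5.
R is not euclidean: 0 R 1 and 0 R 2 but not 1 R 2.
R is serial: every world has an R-successor.
(A) q → Pq is the dual of axiom T, which corresponds to reflexivity. R is reflexive — valid.
(B) Nq → Pq is axiom D, which corresponds to seriality. R is serial — valid.
(C) axiom 4: valid iff R is transitive. R is not transitive — not valid.
(D) PNq → Nq (the dual of axiom 5) characterises the euclidean frames. R is not euclidean — not valid.
(E) PNq → q is the dual of axiom B, which corresponds to symmetry. R is symmetric — valid.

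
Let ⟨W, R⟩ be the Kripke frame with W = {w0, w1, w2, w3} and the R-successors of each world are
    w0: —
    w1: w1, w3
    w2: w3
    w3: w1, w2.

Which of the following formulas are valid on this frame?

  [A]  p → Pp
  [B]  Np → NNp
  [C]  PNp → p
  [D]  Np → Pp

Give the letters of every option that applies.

C

R is not reflexive: not w0 R w0.
R is symmetric: every R-edge is matched by its reverse.
R is not transitive: w1 R w3 and w3 R w2 but not w1 R w2.
R is not serial: w0 has no R-successor.
(A) p → Pp (the dual of axiom T) characterises the reflexive frames. R is not reflexive — not valid.
(B) axiom 4: valid iff R is transitive. R is not transitive — not valid.
(C) PNp → p is the dual of axiom B; it is valid on a frame exactly when R is symmetric. R is symmetric, so valid.
(D) Np → Pp is axiom D; it is valid on a frame exactly when R is serial. R is not serial, so not valid.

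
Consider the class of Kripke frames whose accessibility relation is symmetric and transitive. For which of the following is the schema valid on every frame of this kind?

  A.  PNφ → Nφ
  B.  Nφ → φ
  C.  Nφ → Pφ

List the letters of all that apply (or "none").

A symmetric transitive relation is euclidean (uRv and uRw give vRu by symmetry, then vRw by transitivity).
(A) PNφ → Nφ is the dual of axiom 5; it is valid on a frame exactly when R is euclidean. Every such R is euclidean, so valid.
(B) Nφ → φ is axiom T; it is valid on a frame exactly when R is reflexive. Such an R need not be reflexive, so not valid.
(C) Nφ → Pφ (axiom D) characterises the serial frames. Such an R need not be serial — not valid.

A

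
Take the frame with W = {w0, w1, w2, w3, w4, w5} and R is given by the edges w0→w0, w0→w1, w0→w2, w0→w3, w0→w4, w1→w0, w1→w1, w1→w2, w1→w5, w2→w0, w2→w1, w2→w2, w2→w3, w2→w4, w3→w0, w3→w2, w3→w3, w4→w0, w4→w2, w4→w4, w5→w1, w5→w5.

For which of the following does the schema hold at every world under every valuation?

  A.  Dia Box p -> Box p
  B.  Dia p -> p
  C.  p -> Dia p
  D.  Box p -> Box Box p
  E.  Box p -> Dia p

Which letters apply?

R is reflexive: each world relates to itself.
R is not transitive: w0 R w1 and w1 R w5 but not w0 R w5.
R is not euclidean: w0 R w1 and w0 R w3 but not w1 R w3.
R is serial: every world has an R-successor.
R is not a subset of the identity: w0 R w1 with w0 ≠ w1.
(A) the dual of axiom 5: valid iff R is euclidean. R is not euclidean — not valid.
(B) Dia p -> p is valid only on frames where every R-edge is a self-loop. Here R ⊄ identity — not valid.
(C) p -> Dia p (the dual of axiom T) characterises the reflexive frames. R is reflexive — valid.
(D) Box p -> Box Box p is axiom 4, which corresponds to transitivity. R is not transitive — not valid.
(E) Box p -> Dia p is axiom D; it is valid on a frame exactly when R is serial. R is serial, so valid.

C, E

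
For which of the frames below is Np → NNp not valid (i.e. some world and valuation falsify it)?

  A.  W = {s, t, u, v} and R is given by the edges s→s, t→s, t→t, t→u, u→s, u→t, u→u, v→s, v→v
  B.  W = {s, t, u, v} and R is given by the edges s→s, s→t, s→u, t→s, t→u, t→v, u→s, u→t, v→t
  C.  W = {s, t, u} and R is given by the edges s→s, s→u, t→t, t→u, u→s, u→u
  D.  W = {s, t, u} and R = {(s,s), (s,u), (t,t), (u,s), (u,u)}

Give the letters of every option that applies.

The schema Np → NNp is axiom 4; it is valid on a frame iff R is transitive.
(A) R is transitive (R is closed under composition), so the schema is valid here.
(B) R is not transitive (s R t and t R v but not s R v), so the schema fails here.
(C) R is not transitive (t R u and u R s but not t R s), so the schema fails here.
(D) R is transitive (R is closed under composition), so the schema is valid here.

B, C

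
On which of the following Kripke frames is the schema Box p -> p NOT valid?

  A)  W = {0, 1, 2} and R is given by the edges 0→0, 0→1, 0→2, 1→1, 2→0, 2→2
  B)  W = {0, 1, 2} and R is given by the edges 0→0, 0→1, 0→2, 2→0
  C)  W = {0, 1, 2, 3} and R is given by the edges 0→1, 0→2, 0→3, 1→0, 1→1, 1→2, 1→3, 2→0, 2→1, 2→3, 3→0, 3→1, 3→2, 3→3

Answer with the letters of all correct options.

The schema Box p -> p is axiom T; it is valid on a frame iff R is reflexive.
(A) R is reflexive (each world relates to itself), so the schema is valid here.
(B) R is not reflexive (not 1 R 1), so the schema fails here.
(C) R is not reflexive (not 0 R 0), so the schema fails here.

B, C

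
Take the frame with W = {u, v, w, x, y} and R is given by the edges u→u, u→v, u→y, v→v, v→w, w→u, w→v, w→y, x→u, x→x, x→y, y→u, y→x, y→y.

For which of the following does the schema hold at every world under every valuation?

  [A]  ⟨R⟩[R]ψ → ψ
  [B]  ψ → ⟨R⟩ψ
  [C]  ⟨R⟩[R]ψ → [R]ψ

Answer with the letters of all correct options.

R is not reflexive: not w R w.
R is not symmetric: u R v but not v R u.
R is not euclidean: u R v and u R u but not v R u.
(A) ⟨R⟩[R]ψ → ψ is the dual of axiom B; it is valid on a frame exactly when R is symmetric. R is not symmetric, so not valid.
(B) ψ → ⟨R⟩ψ is the dual of axiom T, which corresponds to reflexivity. R is not reflexive — not valid.
(C) the dual of axiom 5: valid iff R is euclidean. R is not euclidean — not valid.

none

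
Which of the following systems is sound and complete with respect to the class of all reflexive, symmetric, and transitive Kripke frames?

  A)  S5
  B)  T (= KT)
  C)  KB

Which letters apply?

A

(A) S5 is determined by exactly this class.
(B) T (= KT) is determined by the class of reflexive frames.
(C) KB is determined by the class of symmetric frames.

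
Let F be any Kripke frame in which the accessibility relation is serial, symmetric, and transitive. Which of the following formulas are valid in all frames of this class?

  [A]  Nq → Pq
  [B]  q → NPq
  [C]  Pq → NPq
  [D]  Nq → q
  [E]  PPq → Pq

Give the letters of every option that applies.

A, B, C, D, E

A serial symmetric transitive relation is reflexive (take any v with uRv; symmetry gives vRu and transitivity gives uRu), hence an equivalence relation.
(A) axiom D: valid iff R is serial. Every such R is serial — valid.
(B) axiom B: valid iff R is symmetric. Every such R is symmetric — valid.
(C) Pq → NPq is axiom 5; it is valid on a frame exactly when R is euclidean. Every such R is euclidean, so valid.
(D) Nq → q (axiom T) characterises the reflexive frames. Every such R is reflexive — valid.
(E) the dual of axiom 4: valid iff R is transitive. Every such R is transitive — valid.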